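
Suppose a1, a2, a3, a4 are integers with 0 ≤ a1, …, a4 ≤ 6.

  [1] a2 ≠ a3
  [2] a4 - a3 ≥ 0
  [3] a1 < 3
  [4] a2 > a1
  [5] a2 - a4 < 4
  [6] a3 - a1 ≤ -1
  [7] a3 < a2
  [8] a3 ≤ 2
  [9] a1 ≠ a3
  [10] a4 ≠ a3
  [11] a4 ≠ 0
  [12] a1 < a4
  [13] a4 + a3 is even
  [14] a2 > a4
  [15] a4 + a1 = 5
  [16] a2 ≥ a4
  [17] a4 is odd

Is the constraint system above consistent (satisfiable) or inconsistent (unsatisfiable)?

Setting (a1, a2, a3, a4) = (2, 6, 1, 3) satisfies everything: constraint 2: a4 - a3 = 2; constraint 5: a2 - a4 = 3, and the others follow.

Satisfiable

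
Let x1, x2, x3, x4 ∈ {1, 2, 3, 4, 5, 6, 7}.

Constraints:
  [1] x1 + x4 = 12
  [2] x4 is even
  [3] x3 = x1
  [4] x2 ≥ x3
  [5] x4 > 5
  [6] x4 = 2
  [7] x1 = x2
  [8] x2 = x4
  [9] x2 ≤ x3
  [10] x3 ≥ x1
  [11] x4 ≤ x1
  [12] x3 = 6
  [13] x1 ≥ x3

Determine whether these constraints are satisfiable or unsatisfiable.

Unsatisfiable

Constraint 12 fixes x3 = 6 and constraint 6 fixes x4 = 2. Constraints 3, 7, and 8 give x3 = x1 = x2 = x4, so x3 = x4. But 6 ≠ 2 — contradiction.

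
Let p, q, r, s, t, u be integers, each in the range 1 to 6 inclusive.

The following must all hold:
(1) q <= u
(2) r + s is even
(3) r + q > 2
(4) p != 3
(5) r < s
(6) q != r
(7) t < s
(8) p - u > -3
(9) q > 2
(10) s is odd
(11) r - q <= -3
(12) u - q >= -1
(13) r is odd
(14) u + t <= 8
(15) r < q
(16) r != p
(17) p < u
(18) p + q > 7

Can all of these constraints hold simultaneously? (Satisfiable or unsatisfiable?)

One satisfying assignment is p = 4, q = 4, r = 1, s = 5, t = 2, u = 5.
For the less obvious constraints — constraint 3: r + q = 5; constraint 8: p - u = -1; constraint 11: r - q = -3 — and the others hold by inspection.

Satisfiable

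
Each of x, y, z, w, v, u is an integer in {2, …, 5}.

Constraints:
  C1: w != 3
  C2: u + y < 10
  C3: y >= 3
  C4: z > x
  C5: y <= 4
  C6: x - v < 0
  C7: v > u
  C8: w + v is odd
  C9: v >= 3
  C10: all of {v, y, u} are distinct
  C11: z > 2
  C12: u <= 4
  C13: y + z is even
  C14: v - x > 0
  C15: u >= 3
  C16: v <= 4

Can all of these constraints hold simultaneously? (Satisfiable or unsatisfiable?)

Constraints 3, 5, 9, 12, 15, and 16 confine each of v, y, u to the 2 values {3, 4}.
Constraint 10 requires all 3 of them to be distinct, but only 2 values are available — impossible by the pigeonhole principle.

Unsatisfiable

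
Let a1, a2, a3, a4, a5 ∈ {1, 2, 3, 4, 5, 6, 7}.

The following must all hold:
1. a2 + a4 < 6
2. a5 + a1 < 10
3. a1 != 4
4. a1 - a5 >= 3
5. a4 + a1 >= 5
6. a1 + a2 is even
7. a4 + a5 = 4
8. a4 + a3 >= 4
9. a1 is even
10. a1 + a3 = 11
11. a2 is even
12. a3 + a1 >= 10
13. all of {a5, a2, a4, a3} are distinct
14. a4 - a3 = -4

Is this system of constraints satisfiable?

Satisfiable

Try a1 = 6, a2 = 2, a3 = 5, a4 = 1, a5 = 3.
Check constraint 1: a2 + a4 = 3; constraint 2: a5 + a1 = 9; constraint 4: a1 - a5 = 3. The remaining constraints are straightforward to verify.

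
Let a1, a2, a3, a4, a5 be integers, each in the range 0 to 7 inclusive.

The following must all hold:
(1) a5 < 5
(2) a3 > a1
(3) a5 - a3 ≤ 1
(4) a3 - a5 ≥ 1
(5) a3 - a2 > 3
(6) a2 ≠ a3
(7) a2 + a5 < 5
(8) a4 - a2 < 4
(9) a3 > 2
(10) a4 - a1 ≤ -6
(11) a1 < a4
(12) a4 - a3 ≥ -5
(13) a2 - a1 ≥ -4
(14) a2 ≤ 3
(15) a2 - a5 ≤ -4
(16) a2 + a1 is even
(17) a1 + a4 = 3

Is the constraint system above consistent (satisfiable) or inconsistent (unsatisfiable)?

Unsatisfiable

Constraints 4, 10, 12, 13, and 15 give a5 − a2 ≥ 4, a2 − a1 ≥ -4, a1 − a4 ≥ 6, a4 − a3 ≥ -5, a3 − a5 ≥ 1.
Adding all 5 inequalities: the left sides telescope to 0, and the right sides sum to 4 + (-4) + 6 + (-5) + 1 = 2. So 0 ≥ 2, which is false.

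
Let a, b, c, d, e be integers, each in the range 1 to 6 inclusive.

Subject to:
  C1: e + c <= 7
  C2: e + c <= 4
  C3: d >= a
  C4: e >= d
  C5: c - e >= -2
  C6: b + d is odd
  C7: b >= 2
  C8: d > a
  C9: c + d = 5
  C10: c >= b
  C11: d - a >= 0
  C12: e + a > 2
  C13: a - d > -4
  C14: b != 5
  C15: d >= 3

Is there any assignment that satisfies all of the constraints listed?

Unsatisfiable

From constraints 4 and 15: e ≥ d ≥ 3. From constraints 7 and 10: c ≥ b ≥ 2. Hence e + c ≥ 5. But constraint 2 requires e + c ≤ 4, and 4 < 5. Contradiction.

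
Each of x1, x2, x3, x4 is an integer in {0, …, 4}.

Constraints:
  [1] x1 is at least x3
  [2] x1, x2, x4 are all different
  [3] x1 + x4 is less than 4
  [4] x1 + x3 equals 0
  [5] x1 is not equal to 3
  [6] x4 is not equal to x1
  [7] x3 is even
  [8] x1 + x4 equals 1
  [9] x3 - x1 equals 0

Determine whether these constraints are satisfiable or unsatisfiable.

One satisfying assignment is x1 = 0, x2 = 4, x3 = 0, x4 = 1.
For the less obvious constraints — constraint 3: x1 + x4 = 1; constraint 4: x1 + x3 = 0; constraint 8: x1 + x4 = 1 — and the others hold by inspection.

Satisfiable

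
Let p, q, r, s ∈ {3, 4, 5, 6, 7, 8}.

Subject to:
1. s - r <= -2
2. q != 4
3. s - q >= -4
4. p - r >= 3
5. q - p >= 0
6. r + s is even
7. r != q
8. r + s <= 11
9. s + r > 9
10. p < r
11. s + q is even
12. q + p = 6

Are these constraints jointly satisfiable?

Constraints 1, 3, 4, and 5 give s − q ≥ -4, q − p ≥ 0, p − r ≥ 3, r − s ≥ 2.
Adding all 4 inequalities: the left sides telescope to 0, and the right sides sum to (-4) + 0 + 3 + 2 = 1. So 0 ≥ 1, which is false.

Unsatisfiable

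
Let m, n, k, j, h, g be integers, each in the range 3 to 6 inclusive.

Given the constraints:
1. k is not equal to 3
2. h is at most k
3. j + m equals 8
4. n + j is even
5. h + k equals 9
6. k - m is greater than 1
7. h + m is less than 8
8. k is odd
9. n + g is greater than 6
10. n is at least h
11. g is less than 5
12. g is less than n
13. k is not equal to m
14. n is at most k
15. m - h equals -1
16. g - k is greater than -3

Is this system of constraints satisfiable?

Take m = 3, n = 5, k = 5, j = 5, h = 4, g = 3. Then constraint 3: j + m = 8; constraint 5: h + k = 9; constraint 6: k - m = 2, and every other listed constraint is also met.

Satisfiable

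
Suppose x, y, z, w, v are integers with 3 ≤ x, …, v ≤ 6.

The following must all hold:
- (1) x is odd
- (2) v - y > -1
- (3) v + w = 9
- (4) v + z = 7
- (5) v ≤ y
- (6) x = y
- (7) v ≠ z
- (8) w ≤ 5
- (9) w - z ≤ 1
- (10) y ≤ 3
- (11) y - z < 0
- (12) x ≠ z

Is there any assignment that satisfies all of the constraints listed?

Unsatisfiable

From constraints 5 and 10: v ≤ y ≤ 3. From constraint 8: w ≤ 5. Hence v + w ≤ 8. But constraint 3 requires v + w = 9, and 9 > 8. Contradiction.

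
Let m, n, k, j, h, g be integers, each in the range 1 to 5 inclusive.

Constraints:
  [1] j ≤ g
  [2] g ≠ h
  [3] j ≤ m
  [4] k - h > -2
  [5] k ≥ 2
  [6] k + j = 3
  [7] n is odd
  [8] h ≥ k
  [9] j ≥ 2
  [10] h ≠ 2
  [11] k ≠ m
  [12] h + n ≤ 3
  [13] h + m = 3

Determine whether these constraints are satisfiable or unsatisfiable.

From constraints 5 and 8: h ≥ k ≥ 2. From constraints 3 and 9: m ≥ j ≥ 2. Hence h + m ≥ 4. But constraint 13 requires h + m = 3, and 3 < 4. Contradiction.

Unsatisfiable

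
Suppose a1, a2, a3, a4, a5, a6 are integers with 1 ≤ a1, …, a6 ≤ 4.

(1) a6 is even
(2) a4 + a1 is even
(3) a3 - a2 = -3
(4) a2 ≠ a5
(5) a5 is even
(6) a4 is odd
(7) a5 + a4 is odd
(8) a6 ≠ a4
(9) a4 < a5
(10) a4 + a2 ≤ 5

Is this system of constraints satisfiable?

Take a1 = 1, a2 = 4, a3 = 1, a4 = 1, a5 = 2, a6 = 2. Then constraint 3: a3 - a2 = -3; constraint 10: a4 + a2 = 5, and every other listed constraint is also met.

Satisfiable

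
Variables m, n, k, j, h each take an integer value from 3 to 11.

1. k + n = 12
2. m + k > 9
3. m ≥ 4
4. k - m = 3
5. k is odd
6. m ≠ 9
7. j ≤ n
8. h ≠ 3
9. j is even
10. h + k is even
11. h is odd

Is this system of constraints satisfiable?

The assignment m = 4, n = 5, k = 7, j = 4, h = 5 works:
  constraint 1 holds since k + n = 12.
  constraint 2 holds since m + k = 11.
The rest check out directly.

Satisfiable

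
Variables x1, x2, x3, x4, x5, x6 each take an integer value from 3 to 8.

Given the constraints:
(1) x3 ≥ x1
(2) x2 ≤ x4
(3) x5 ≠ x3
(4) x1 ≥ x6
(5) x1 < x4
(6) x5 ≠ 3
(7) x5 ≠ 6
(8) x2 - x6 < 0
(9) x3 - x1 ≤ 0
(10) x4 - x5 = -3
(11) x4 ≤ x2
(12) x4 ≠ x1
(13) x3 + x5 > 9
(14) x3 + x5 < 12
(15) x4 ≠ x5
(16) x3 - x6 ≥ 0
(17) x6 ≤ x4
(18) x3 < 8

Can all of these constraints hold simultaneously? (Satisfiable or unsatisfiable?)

Constraints 4, 5, 8, and 11 give x4 ≤ x2, x2 < x6, x6 ≤ x1, x1 < x4. Chaining: x4 ≤ x2 < x6 ≤ x1 < x4, which forces x4 < x4 — impossible.

Unsatisfiable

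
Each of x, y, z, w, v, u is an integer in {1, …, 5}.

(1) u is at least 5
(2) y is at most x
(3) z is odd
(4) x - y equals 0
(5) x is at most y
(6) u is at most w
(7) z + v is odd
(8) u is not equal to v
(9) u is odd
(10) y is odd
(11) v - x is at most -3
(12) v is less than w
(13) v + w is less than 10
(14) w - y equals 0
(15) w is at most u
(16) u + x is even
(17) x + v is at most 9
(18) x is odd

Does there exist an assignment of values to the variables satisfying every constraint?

Take x = 5, y = 5, z = 1, w = 5, v = 2, u = 5. Then constraint 4: x - y = 0; constraint 11: v - x = -3, and every other listed constraint is also met.

Satisfiable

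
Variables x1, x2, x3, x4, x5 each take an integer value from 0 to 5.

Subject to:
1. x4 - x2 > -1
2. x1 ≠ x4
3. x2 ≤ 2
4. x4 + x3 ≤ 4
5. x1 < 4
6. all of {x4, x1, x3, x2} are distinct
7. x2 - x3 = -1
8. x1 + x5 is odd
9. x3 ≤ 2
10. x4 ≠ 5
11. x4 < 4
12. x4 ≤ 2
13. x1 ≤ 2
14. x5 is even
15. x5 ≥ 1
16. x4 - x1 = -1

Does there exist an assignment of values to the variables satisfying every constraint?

Unsatisfiable

Constraints 3, 9, 12, and 13 confine each of x4, x1, x3, x2 to the 3 values {0, …, 2} (the domain already gives each ≥ 0).
Constraint 6 requires all 4 of them to be distinct, but only 3 values are available — impossible by the pigeonhole principle.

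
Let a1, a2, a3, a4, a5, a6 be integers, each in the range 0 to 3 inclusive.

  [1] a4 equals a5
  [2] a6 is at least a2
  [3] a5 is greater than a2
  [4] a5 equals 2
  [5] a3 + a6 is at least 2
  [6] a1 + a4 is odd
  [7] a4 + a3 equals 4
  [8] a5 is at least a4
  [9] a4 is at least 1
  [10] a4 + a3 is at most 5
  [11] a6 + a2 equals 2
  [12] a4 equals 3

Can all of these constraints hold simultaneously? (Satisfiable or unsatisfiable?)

Unsatisfiable

Constraint 12 fixes a4 = 3 and constraint 4 fixes a5 = 2, but constraint 1 requires a4 = a5. Since 3 ≠ 2, contradiction.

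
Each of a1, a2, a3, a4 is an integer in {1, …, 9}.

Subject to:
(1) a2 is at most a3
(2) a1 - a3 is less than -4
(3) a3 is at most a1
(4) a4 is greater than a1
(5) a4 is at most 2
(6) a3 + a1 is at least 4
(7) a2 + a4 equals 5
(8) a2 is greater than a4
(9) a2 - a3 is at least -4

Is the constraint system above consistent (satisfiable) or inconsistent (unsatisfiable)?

Constraints 1, 3, 4, and 8 give a3 ≤ a1, a1 < a4, a4 < a2, a2 ≤ a3. Chaining: a3 ≤ a1 < a4 < a2 ≤ a3, which forces a3 < a3 — impossible.

Unsatisfiable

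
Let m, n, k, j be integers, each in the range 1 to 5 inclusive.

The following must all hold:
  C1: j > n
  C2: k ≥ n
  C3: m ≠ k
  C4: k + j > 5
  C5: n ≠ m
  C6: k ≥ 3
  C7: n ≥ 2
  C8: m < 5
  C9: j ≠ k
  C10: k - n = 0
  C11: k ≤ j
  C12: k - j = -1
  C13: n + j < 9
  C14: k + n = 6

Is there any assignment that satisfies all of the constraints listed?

Satisfiable

One satisfying assignment is m = 4, n = 3, k = 3, j = 4.
For the less obvious constraints — constraint 4: k + j = 7; constraint 10: k - n = 0; constraint 12: k - j = -1 — and the others hold by inspection.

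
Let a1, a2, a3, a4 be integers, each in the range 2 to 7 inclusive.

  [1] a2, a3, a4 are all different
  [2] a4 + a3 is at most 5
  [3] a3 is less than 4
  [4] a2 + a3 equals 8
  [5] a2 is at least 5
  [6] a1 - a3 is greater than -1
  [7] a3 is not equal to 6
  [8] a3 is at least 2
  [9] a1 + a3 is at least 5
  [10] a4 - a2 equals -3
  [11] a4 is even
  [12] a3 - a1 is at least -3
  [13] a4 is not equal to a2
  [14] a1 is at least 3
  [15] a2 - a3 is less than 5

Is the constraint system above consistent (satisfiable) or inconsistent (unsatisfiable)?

Satisfiable

Setting (a1, a2, a3, a4) = (3, 5, 3, 2) satisfies everything: constraint 2: a4 + a3 = 5; constraint 4: a2 + a3 = 8; constraint 6: a1 - a3 = 0, and the others follow.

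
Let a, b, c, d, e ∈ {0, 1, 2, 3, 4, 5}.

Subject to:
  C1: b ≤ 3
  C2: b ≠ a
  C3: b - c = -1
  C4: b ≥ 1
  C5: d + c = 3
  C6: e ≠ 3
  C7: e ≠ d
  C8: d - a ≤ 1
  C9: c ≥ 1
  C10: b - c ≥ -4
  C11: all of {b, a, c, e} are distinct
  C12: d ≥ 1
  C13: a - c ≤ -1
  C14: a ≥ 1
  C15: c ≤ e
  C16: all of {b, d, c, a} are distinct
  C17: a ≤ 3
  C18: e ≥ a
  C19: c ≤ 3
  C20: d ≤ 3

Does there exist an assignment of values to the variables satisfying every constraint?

Unsatisfiable

Constraints 1, 4, 9, 12, 14, 17, 19, and 20 confine each of b, d, c, a to the 3 values {1, …, 3}.
Constraint 16 requires all 4 of them to be distinct, but only 3 values are available — impossible by the pigeonhole principle.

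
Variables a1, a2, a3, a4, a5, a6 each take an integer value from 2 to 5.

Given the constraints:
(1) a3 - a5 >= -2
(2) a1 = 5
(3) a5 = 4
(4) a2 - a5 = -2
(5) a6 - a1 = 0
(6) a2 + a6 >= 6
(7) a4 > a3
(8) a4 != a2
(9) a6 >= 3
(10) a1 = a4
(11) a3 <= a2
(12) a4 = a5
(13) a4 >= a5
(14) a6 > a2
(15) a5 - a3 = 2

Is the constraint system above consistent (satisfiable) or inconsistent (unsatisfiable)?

Unsatisfiable

Constraint 2 fixes a1 = 5 and constraint 3 fixes a5 = 4. Constraints 10 and 12 give a1 = a4 = a5, so a1 = a5. But 5 ≠ 4 — contradiction.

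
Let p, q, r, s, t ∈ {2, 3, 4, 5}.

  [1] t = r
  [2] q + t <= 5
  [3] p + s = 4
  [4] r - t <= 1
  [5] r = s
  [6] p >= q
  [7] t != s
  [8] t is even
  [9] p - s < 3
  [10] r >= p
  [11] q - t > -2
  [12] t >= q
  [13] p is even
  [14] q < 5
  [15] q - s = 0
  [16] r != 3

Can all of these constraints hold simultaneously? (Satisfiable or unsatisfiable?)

Unsatisfiable

From constraints 1 and 5, t = r = s, so t = s. But constraint 7 says t ≠ s. Contradiction.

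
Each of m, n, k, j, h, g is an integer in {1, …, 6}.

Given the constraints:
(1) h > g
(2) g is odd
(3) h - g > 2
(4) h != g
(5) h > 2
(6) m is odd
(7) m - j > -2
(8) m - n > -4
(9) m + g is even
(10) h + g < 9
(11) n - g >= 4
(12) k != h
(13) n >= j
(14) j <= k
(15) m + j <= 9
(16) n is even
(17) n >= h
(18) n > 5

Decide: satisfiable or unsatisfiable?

The assignment m = 3, n = 6, k = 3, j = 3, h = 5, g = 1 works:
  constraint 3 holds since h - g = 4.
  constraint 7 holds since m - j = 0.
  constraint 8 holds since m - n = -3.
The rest check out directly.

Satisfiable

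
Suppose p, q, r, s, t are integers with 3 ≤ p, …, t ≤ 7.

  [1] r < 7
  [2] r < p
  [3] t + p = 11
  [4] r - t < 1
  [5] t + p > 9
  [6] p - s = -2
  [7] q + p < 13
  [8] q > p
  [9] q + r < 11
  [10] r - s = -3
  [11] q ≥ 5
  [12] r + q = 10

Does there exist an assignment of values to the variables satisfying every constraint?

Satisfiable

Try p = 5, q = 6, r = 4, s = 7, t = 6.
Check constraint 3: t + p = 11; constraint 4: r - t = -2; constraint 5: t + p = 11. The remaining constraints are straightforward to verify.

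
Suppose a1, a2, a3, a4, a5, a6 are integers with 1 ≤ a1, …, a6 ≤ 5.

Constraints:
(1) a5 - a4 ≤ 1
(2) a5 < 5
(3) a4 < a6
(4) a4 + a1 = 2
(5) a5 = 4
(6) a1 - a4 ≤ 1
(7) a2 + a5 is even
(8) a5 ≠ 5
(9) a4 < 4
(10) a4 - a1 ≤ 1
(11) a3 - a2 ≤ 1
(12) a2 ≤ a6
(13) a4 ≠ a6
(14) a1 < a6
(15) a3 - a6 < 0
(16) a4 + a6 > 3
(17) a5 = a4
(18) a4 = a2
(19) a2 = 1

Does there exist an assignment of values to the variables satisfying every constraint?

Unsatisfiable

Constraint 5 fixes a5 = 4 and constraint 19 fixes a2 = 1. Constraints 17 and 18 give a5 = a4 = a2, so a5 = a2. But 4 ≠ 1 — contradiction.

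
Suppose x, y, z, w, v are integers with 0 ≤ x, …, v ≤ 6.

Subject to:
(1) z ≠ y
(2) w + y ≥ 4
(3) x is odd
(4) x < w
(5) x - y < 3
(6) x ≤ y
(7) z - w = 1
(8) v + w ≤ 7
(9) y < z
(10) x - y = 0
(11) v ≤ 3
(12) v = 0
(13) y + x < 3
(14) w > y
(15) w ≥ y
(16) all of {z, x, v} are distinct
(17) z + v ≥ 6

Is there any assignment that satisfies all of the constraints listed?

Satisfiable

Try x = 1, y = 1, z = 6, w = 5, v = 0.
Check constraint 2: w + y = 6; constraint 5: x - y = 0; constraint 7: z - w = 1. The remaining constraints are straightforward to verify.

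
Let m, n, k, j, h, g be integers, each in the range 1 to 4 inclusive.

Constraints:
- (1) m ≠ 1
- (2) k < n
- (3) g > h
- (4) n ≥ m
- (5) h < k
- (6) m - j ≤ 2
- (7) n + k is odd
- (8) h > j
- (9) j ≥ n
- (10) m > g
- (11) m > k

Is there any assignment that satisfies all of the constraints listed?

Constraints 3, 4, 8, 9, and 10 give j < h, h < g, g < m, m ≤ n, n ≤ j. Chaining: j < h < g < m ≤ n ≤ j, which forces j < j — impossible.

Unsatisfiable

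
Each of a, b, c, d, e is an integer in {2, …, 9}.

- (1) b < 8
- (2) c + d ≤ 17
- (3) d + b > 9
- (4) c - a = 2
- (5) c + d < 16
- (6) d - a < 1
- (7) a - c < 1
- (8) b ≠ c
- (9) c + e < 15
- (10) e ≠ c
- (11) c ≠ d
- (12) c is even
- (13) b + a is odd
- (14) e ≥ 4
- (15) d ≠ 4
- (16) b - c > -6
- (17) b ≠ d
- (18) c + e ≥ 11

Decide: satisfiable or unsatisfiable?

The assignment a = 6, b = 5, c = 8, d = 6, e = 4 works:
  constraint 2 holds since c + d = 14.
  constraint 3 holds since d + b = 11.
The rest check out directly.

Satisfiable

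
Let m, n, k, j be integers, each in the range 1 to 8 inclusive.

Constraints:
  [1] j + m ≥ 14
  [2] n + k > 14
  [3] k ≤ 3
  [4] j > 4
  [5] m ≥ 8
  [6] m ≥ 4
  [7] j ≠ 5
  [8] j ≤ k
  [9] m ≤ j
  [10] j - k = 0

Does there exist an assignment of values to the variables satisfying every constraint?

Unsatisfiable

From constraints 5 and 9: j ≥ m and m ≥ 8, so j ≥ 8. From constraints 3 and 8: j ≤ k and k ≤ 3, so j ≤ 3. But 3 < 8, so no value of j works.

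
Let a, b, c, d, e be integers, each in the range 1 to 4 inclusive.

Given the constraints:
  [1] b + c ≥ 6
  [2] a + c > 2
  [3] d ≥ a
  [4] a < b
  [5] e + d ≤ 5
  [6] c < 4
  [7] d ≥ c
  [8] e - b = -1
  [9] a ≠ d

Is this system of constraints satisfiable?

Take a = 1, b = 4, c = 2, d = 2, e = 3. Then constraint 1: b + c = 6; constraint 2: a + c = 3; constraint 5: e + d = 5, and every other listed constraint is also met.

Satisfiable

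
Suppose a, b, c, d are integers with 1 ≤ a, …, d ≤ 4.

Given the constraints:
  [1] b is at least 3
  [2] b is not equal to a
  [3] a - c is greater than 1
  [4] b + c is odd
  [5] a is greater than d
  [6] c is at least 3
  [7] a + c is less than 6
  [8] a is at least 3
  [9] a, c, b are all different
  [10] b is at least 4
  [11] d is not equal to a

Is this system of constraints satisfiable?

Constraints 1, 6, and 8 confine each of a, c, b to the 2 values {3, 4} (the domain already gives each ≤ 4).
Constraint 9 requires all 3 of them to be distinct, but only 2 values are available — impossible by the pigeonhole principle.

Unsatisfiable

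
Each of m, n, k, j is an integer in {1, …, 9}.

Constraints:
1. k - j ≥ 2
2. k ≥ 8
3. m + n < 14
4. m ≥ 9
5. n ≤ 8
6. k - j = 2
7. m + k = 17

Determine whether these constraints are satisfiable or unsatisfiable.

Satisfiable

The assignment m = 9, n = 3, k = 8, j = 6 works:
  constraint 1 holds since k - j = 2.
  constraint 3 holds since m + n = 12.
The rest check out directly.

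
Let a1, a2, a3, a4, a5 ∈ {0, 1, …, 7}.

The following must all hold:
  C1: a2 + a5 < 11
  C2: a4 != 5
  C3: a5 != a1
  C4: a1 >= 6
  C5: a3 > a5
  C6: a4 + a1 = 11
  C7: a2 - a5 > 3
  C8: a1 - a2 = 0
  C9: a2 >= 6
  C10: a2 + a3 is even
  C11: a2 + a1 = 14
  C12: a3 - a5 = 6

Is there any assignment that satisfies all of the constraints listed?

Satisfiable

Try a1 = 7, a2 = 7, a3 = 7, a4 = 4, a5 = 1.
Check constraint 1: a2 + a5 = 8; constraint 6: a4 + a1 = 11. The remaining constraints are straightforward to verify.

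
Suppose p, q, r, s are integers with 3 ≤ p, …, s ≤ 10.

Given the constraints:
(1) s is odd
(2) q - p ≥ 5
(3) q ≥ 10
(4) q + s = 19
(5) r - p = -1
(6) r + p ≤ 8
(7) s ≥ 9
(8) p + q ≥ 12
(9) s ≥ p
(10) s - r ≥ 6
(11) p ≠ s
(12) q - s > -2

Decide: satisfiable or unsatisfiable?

Satisfiable

The assignment p = 4, q = 10, r = 3, s = 9 works:
  constraint 2 holds since q - p = 6.
  constraint 4 holds since q + s = 19.
The rest check out directly.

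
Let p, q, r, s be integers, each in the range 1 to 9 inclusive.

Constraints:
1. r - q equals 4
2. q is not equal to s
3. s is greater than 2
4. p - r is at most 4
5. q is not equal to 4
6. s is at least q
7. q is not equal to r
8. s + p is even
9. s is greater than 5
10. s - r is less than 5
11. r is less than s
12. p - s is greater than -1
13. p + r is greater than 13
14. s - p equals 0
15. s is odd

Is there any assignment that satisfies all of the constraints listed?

Satisfiable

Take p = 9, q = 1, r = 5, s = 9. Then constraint 1: r - q = 4; constraint 4: p - r = 4; constraint 10: s - r = 4, and every other listed constraint is also met.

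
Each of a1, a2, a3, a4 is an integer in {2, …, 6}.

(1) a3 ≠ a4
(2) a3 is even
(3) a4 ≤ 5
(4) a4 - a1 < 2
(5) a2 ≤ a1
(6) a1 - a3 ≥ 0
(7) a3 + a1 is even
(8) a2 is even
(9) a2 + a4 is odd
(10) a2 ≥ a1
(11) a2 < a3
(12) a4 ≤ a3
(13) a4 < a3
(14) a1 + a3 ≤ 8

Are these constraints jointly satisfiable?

Constraints 6, 10, and 11 give a3 ≤ a1, a1 ≤ a2, a2 < a3. Chaining: a3 ≤ a1 ≤ a2 < a3, which forces a3 < a3 — impossible.

Unsatisfiable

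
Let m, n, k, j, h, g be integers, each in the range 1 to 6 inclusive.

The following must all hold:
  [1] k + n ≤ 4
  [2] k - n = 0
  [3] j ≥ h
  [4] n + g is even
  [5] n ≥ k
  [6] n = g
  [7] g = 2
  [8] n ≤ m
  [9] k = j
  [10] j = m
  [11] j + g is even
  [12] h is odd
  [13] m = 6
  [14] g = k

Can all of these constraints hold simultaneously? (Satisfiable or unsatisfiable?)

Constraint 7 fixes g = 2 and constraint 13 fixes m = 6. Constraints 9, 10, and 14 give g = k = j = m, so g = m. But 2 ≠ 6 — contradiction.

Unsatisfiable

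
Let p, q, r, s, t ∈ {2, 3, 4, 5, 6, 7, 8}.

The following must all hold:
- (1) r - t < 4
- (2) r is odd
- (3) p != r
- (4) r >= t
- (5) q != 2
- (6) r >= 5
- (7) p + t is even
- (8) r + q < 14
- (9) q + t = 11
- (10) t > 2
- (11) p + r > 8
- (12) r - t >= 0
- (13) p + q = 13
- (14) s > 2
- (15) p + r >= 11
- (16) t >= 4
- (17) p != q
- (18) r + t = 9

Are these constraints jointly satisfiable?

Satisfiable

The assignment p = 6, q = 7, r = 5, s = 6, t = 4 works:
  constraint 1 holds since r - t = 1.
  constraint 8 holds since r + q = 12.
The rest check out directly.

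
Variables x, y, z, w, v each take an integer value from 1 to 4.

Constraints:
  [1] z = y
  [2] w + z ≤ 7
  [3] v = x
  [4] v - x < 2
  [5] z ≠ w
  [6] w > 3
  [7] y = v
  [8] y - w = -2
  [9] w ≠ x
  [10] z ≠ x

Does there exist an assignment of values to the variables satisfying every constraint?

From constraints 1, 3, and 7, z = y = v = x, so z = x. But constraint 10 says z ≠ x. Contradiction.

Unsatisfiable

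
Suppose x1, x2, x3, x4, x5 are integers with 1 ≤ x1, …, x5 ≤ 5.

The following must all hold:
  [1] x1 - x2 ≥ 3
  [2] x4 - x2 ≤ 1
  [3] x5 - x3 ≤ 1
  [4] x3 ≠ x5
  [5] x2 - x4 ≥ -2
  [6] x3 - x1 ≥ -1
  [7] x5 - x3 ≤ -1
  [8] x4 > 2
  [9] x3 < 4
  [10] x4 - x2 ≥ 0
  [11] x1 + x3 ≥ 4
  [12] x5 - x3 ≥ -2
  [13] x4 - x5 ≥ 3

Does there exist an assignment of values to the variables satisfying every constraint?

Unsatisfiable

Constraints 1, 2, 6, 12, and 13 give x5 − x3 ≥ -2, x3 − x1 ≥ -1, x1 − x2 ≥ 3, x2 − x4 ≥ -1, x4 − x5 ≥ 3.
Adding all 5 inequalities: the left sides telescope to 0, and the right sides sum to (-2) + (-1) + 3 + (-1) + 3 = 2. So 0 ≥ 2, which is false.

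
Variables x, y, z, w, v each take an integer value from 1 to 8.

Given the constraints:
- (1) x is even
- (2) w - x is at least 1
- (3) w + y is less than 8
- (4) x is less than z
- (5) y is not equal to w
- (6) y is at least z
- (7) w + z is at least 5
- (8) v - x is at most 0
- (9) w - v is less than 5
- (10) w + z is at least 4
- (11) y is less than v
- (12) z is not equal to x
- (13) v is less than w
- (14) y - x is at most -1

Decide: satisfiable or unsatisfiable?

Unsatisfiable

Constraints 4, 6, 8, and 11 give x < z, z ≤ y, y < v, v ≤ x. Chaining: x < z ≤ y < v ≤ x, which forces x < x — impossible.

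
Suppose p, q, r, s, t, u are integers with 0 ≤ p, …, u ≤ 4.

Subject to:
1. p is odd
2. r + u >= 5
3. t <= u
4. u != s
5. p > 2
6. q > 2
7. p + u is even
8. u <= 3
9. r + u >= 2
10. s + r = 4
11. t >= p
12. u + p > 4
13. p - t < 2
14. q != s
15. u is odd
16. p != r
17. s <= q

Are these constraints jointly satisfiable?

Satisfiable

Try p = 3, q = 4, r = 2, s = 2, t = 3, u = 3.
Check constraint 2: r + u = 5; constraint 9: r + u = 5; constraint 10: s + r = 4. The remaining constraints are straightforward to verify.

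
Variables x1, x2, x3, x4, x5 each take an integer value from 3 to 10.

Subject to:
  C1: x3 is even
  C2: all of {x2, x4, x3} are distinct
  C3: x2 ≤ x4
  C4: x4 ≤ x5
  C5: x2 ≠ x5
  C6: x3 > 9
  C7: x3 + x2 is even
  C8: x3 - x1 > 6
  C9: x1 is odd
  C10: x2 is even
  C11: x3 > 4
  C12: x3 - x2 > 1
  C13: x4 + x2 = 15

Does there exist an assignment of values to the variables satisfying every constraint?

One satisfying assignment is x1 = 3, x2 = 6, x3 = 10, x4 = 9, x5 = 9.
For the less obvious constraints — constraint 8: x3 - x1 = 7; constraint 12: x3 - x2 = 4 — and the others hold by inspection.

Satisfiable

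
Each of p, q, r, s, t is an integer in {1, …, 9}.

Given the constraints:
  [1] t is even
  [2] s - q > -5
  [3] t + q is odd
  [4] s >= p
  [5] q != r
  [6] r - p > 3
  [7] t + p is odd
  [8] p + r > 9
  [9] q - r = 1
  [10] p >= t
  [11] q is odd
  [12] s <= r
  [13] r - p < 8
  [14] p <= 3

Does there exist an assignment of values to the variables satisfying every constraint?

Satisfiable

The assignment p = 3, q = 9, r = 8, s = 7, t = 2 works:
  constraint 2 holds since s - q = -2.
  constraint 6 holds since r - p = 5.
The rest check out directly.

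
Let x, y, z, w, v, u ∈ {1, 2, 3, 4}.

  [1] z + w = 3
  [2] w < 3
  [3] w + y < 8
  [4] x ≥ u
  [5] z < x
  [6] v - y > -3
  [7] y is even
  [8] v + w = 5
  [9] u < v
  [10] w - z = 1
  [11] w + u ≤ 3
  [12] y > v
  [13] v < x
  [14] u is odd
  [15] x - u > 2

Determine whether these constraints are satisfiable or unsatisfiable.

Satisfiable

Setting (x, y, z, w, v, u) = (4, 4, 1, 2, 3, 1) satisfies everything: constraint 1: z + w = 3; constraint 3: w + y = 6, and the others follow.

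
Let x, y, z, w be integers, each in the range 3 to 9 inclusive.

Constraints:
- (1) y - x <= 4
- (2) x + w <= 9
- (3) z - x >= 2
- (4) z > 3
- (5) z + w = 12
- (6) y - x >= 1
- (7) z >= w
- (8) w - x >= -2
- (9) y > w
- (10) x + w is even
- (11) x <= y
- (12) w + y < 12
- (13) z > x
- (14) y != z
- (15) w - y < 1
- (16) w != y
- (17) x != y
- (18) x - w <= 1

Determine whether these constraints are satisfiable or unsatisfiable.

Satisfiable

One satisfying assignment is x = 4, y = 6, z = 8, w = 4.
For the less obvious constraints — constraint 1: y - x = 2; constraint 2: x + w = 8 — and the others hold by inspection.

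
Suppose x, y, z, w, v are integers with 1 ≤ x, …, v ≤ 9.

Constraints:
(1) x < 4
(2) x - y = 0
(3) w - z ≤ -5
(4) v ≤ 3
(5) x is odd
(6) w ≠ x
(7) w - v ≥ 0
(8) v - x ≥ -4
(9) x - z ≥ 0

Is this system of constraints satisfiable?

Constraints 3, 7, 8, and 9 give z − w ≥ 5, w − v ≥ 0, v − x ≥ -4, x − z ≥ 0.
Adding all 4 inequalities: the left sides telescope to 0, and the right sides sum to 5 + 0 + (-4) + 0 = 1. So 0 ≥ 1, which is false.

Unsatisfiable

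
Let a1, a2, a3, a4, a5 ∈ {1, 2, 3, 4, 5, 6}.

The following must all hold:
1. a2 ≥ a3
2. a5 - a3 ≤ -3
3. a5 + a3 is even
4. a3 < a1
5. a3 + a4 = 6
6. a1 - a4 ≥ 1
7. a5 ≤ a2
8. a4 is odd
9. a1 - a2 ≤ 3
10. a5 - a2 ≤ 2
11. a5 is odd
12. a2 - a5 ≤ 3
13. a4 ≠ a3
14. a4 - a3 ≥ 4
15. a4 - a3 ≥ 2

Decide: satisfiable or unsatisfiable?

Constraints 2, 6, 9, 12, and 14 give a3 − a5 ≥ 3, a5 − a2 ≥ -3, a2 − a1 ≥ -3, a1 − a4 ≥ 1, a4 − a3 ≥ 4.
Adding all 5 inequalities: the left sides telescope to 0, and the right sides sum to 3 + (-3) + (-3) + 1 + 4 = 2. So 0 ≥ 2, which is false.

Unsatisfiable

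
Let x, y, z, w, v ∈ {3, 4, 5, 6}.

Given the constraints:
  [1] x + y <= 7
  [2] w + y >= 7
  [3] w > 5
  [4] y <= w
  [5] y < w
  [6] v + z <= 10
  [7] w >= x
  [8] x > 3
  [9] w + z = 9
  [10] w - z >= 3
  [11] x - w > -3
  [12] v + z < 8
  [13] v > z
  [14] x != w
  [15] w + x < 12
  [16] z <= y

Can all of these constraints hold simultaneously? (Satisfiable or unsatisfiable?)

Satisfiable

The assignment x = 4, y = 3, z = 3, w = 6, v = 4 works:
  constraint 1 holds since x + y = 7.
  constraint 2 holds since w + y = 9.
The rest check out directly.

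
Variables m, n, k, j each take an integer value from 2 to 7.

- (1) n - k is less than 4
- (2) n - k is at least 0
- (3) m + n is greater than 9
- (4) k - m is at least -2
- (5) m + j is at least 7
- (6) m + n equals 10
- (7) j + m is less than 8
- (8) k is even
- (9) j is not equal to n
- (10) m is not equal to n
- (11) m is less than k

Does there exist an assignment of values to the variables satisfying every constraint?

Take m = 3, n = 7, k = 4, j = 4. Then constraint 1: n - k = 3; constraint 2: n - k = 3, and every other listed constraint is also met.

Satisfiable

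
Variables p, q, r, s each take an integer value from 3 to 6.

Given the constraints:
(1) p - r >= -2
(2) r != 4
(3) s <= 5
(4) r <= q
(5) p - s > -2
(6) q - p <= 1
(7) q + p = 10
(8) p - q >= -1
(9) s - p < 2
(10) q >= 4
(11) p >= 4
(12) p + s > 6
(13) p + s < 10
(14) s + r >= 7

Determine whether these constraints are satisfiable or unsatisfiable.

Try p = 5, q = 5, r = 5, s = 4.
Check constraint 1: p - r = 0; constraint 5: p - s = 1. The remaining constraints are straightforward to verify.

Satisfiable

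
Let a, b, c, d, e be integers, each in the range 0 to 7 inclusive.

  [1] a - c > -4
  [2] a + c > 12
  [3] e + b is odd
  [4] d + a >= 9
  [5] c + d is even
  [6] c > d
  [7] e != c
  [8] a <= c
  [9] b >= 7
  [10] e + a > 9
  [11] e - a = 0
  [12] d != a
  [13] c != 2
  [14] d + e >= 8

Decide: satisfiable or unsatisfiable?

Satisfiable

Setting (a, b, c, d, e) = (6, 7, 7, 3, 6) satisfies everything: constraint 1: a - c = -1; constraint 2: a + c = 13; constraint 4: d + a = 9, and the others follow.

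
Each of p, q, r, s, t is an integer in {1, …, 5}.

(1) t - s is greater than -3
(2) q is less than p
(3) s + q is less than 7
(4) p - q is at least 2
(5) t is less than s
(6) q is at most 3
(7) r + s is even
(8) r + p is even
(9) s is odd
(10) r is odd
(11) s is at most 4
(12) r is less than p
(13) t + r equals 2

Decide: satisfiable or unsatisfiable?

One satisfying assignment is p = 5, q = 1, r = 1, s = 3, t = 1.
For the less obvious constraints — constraint 1: t - s = -2; constraint 3: s + q = 4 — and the others hold by inspection.

Satisfiable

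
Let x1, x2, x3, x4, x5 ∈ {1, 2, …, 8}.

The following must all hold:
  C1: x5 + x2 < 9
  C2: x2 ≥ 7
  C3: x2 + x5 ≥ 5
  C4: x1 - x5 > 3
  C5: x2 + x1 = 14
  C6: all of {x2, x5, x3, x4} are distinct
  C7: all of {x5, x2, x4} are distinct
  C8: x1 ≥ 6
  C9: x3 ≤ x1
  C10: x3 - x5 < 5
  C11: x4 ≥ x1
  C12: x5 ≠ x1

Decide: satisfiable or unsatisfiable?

Try x1 = 7, x2 = 7, x3 = 5, x4 = 8, x5 = 1.
Check constraint 1: x5 + x2 = 8; constraint 3: x2 + x5 = 8. The remaining constraints are straightforward to verify.

Satisfiable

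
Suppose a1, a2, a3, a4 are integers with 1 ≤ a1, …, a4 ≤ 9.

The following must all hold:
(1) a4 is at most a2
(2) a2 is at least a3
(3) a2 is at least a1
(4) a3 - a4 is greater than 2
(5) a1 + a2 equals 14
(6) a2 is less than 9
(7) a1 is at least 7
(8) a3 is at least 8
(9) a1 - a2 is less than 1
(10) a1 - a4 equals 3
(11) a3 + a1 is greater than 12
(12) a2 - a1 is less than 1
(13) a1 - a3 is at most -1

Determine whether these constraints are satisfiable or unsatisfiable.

Unsatisfiable

From constraint 7: a1 ≥ 7. From constraints 2 and 8: a2 ≥ a3 ≥ 8. Hence a1 + a2 ≥ 15. But constraint 5 requires a1 + a2 = 14, and 14 < 15. Contradiction.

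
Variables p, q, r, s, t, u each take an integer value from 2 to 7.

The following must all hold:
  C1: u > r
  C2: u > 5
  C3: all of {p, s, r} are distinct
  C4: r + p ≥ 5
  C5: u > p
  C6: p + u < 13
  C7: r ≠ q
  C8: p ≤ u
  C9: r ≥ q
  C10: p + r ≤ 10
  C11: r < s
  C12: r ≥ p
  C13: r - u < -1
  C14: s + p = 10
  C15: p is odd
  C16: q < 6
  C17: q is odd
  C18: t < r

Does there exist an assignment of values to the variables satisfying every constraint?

Try p = 3, q = 3, r = 4, s = 7, t = 3, u = 7.
Check constraint 4: r + p = 7; constraint 6: p + u = 10; constraint 10: p + r = 7. The remaining constraints are straightforward to verify.

Satisfiable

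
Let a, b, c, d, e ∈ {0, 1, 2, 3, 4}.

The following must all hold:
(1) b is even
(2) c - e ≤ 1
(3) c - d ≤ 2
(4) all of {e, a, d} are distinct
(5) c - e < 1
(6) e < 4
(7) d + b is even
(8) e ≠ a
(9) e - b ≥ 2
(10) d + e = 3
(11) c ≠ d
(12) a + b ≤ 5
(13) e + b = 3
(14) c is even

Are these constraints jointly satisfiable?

Satisfiable

Try a = 2, b = 0, c = 2, d = 0, e = 3.
Check constraint 2: c - e = -1; constraint 3: c - d = 2; constraint 5: c - e = -1. The remaining constraints are straightforward to verify.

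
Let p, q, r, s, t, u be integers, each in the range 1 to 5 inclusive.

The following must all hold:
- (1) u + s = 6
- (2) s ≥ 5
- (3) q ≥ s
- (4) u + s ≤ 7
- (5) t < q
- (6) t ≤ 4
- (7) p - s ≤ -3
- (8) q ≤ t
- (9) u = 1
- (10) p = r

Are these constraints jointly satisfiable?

Unsatisfiable

From constraints 2 and 3: q ≥ s and s ≥ 5, so q ≥ 5. From constraints 6 and 8: q ≤ t and t ≤ 4, so q ≤ 4. But 4 < 5, so no value of q works.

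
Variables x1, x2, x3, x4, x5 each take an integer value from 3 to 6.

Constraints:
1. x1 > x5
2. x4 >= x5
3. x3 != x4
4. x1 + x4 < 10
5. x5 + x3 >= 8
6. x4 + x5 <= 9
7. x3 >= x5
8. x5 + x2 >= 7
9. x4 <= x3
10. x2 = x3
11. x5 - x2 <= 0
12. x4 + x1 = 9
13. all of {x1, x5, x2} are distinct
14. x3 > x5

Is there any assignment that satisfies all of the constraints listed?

Take x1 = 6, x2 = 5, x3 = 5, x4 = 3, x5 = 3. Then constraint 4: x1 + x4 = 9; constraint 5: x5 + x3 = 8; constraint 6: x4 + x5 = 6, and every other listed constraint is also met.

Satisfiable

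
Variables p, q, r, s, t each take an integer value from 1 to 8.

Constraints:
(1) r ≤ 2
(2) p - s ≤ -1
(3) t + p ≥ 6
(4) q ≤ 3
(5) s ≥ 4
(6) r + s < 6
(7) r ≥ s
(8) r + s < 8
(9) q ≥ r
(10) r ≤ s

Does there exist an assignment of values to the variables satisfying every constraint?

From constraints 5 and 7: r ≥ s and s ≥ 4, so r ≥ 4. From constraints 4 and 9: r ≤ q and q ≤ 3, so r ≤ 3. But 3 < 4, so no value of r works.

Unsatisfiable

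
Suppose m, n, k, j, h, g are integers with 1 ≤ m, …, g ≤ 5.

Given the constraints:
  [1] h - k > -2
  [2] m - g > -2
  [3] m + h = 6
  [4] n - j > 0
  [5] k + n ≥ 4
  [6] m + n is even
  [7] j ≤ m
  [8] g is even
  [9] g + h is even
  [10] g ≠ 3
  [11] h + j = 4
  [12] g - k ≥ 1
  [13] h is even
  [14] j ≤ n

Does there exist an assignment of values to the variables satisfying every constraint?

Satisfiable

One satisfying assignment is m = 4, n = 4, k = 2, j = 2, h = 2, g = 4.
For the less obvious constraints — constraint 1: h - k = 0; constraint 2: m - g = 0; constraint 3: m + h = 6 — and the others hold by inspection.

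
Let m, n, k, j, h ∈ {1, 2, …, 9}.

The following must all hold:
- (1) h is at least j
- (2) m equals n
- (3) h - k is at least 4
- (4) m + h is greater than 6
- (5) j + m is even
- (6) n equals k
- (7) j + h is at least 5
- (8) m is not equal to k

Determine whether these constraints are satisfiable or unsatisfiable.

Unsatisfiable

From constraints 2 and 6, m = n = k, so m = k. But constraint 8 says m ≠ k. Contradiction.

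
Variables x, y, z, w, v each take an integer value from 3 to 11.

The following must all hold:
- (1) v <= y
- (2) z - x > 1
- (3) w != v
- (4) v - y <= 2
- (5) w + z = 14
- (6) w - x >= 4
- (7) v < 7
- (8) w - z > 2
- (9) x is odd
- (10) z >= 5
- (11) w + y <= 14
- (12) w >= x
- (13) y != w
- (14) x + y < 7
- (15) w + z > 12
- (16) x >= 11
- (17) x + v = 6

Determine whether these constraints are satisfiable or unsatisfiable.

From constraints 12 and 16: w ≥ x ≥ 11. From constraint 10: z ≥ 5. Hence w + z ≥ 16. But constraint 5 requires w + z = 14, and 14 < 16. Contradiction.

Unsatisfiable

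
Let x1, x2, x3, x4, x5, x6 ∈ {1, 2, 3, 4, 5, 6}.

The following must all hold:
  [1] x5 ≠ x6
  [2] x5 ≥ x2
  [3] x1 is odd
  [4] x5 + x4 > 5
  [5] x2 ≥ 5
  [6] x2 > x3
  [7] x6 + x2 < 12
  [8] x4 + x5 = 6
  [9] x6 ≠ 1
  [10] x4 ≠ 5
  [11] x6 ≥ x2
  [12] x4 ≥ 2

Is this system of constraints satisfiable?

From constraint 12: x4 ≥ 2. From constraints 2 and 5: x5 ≥ x2 ≥ 5. Hence x4 + x5 ≥ 7. But constraint 8 requires x4 + x5 = 6, and 6 < 7. Contradiction.

Unsatisfiable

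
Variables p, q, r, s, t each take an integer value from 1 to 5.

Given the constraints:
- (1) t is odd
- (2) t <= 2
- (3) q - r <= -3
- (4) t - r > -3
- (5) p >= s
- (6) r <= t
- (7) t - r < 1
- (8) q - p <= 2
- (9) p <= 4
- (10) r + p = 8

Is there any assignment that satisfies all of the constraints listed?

From constraints 2 and 6: r ≤ t ≤ 2. From constraint 9: p ≤ 4. Hence r + p ≤ 6. But constraint 10 requires r + p = 8, and 8 > 6. Contradiction.

Unsatisfiable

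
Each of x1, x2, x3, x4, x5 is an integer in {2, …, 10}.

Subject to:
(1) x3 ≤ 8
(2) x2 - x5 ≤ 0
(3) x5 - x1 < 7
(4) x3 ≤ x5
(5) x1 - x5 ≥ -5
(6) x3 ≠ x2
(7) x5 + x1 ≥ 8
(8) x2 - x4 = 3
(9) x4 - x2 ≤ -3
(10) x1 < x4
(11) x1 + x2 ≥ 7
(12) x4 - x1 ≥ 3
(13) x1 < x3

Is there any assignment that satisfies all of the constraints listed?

Unsatisfiable

Constraints 2, 5, 9, and 12 give x2 − x4 ≥ 3, x4 − x1 ≥ 3, x1 − x5 ≥ -5, x5 − x2 ≥ 0.
Adding all 4 inequalities: the left sides telescope to 0, and the right sides sum to 3 + 3 + (-5) + 0 = 1. So 0 ≥ 1, which is false.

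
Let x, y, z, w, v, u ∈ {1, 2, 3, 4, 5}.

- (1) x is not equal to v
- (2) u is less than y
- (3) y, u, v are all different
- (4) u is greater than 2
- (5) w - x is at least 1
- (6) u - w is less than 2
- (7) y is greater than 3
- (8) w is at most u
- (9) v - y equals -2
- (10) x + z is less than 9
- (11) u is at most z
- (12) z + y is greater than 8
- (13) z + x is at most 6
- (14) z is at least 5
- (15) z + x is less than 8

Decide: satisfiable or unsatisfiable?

Satisfiable

Take x = 1, y = 5, z = 5, w = 4, v = 3, u = 4. Then constraint 5: w - x = 3; constraint 6: u - w = 0; constraint 9: v - y = -2, and every other listed constraint is also met.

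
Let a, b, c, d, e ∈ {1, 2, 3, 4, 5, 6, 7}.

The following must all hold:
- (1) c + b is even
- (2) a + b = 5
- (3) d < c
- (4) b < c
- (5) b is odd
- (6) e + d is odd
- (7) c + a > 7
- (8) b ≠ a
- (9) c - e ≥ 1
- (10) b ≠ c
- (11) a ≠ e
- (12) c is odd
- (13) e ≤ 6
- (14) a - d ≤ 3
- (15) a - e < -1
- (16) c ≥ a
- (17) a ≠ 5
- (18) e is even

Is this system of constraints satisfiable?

Satisfiable

One satisfying assignment is a = 2, b = 3, c = 7, d = 1, e = 6.
For the less obvious constraints — constraint 2: a + b = 5; constraint 7: c + a = 9; constraint 9: c - e = 1 — and the others hold by inspection.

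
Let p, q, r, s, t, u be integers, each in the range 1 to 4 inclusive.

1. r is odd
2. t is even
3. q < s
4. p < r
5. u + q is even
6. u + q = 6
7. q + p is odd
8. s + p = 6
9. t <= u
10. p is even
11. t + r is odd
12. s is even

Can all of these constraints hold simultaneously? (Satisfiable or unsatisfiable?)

One satisfying assignment is p = 2, q = 3, r = 3, s = 4, t = 2, u = 3.
For the less obvious constraints — constraint 6: u + q = 6; constraint 8: s + p = 6 — and the others hold by inspection.

Satisfiable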